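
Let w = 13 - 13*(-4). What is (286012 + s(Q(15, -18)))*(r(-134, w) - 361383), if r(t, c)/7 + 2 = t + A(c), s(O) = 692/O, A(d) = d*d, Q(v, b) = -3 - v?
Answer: -285481681040/3 ≈ -9.5161e+10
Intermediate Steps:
w = 65 (w = 13 + 52 = 65)
A(d) = d²
r(t, c) = -14 + 7*t + 7*c² (r(t, c) = -14 + 7*(t + c²) = -14 + (7*t + 7*c²) = -14 + 7*t + 7*c²)
(286012 + s(Q(15, -18)))*(r(-134, w) - 361383) = (286012 + 692/(-3 - 1*15))*((-14 + 7*(-134) + 7*65²) - 361383) = (286012 + 692/(-3 - 15))*((-14 - 938 + 7*4225) - 361383) = (286012 + 692/(-18))*((-14 - 938 + 29575) - 361383) = (286012 + 692*(-1/18))*(28623 - 361383) = (286012 - 346/9)*(-332760) = (2573762/9)*(-332760) = -285481681040/3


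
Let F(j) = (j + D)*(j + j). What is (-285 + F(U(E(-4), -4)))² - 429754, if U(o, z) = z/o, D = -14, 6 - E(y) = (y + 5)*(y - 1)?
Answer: -5188393473/14641 ≈ -3.5437e+5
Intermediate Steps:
E(y) = 6 - (-1 + y)*(5 + y) (E(y) = 6 - (y + 5)*(y - 1) = 6 - (5 + y)*(-1 + y) = 6 - (-1 + y)*(5 + y))
F(j) = 2*j*(-14 + j) (F(j) = (j - 14)*(j + j) = (-14 + j)*(2*j) = 2*j*(-14 + j))
(-285 + F(U(E(-4), -4)))² - 429754 = (-285 + 2*(-4/(11 - 1*(-4)² - 4*(-4)))*(-14 - 4/(11 - 1*(-4)² - 4*(-4))))² - 429754 = (-285 + 2*(-4/(11 - 1*16 + 16))*(-14 - 4/(11 - 1*16 + 16)))² - 429754 = (-285 + 2*(-4/(11 - 16 + 16))*(-14 - 4/(11 - 16 + 16)))² - 429754 = (-285 + 2*(-4/11)*(-14 - 4/11))² - 429754 = (-285 + 2*(-4/11)*(-158/11))² - 429754 = (-285 + 1264/121)² - 429754 = (-33221/121)² - 429754 = 1103634841/14641 - 429754 = -5188393473/14641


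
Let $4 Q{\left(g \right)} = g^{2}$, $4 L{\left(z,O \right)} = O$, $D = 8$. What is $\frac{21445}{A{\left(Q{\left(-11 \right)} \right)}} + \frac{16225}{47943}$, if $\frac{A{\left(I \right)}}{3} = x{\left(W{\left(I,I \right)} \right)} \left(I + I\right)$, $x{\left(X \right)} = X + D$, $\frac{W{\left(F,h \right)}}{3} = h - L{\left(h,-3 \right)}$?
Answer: $\frac{883710815}{585911403} \approx 1.5083$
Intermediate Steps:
$L{\left(z,O \right)} = \frac{O}{4}$
$W{\left(F,h \right)} = \frac{9}{4} + 3 h$ ($W{\left(F,h \right)} = 3 \left(h - \frac{1}{4} \left(-3\right)\right) = 3 \left(h - - \frac{3}{4}\right) = 3 \left(h + \frac{3}{4}\right) = 3 \left(\frac{3}{4} + h\right) = \frac{9}{4} + 3 h$)
$x{\left(X \right)} = 8 + X$ ($x{\left(X \right)} = X + 8 = 8 + X$)
$Q{\left(g \right)} = \frac{g^{2}}{4}$
$A{\left(I \right)} = 6 I \left(\frac{41}{4} + 3 I\right)$ ($A{\left(I \right)} = 3 \left(8 + \left(\frac{9}{4} + 3 I\right)\right) \left(I + I\right) = 3 \left(\frac{41}{4} + 3 I\right) 2 I = 3 \cdot 2 I \left(\frac{41}{4} + 3 I\right) = 6 I \left(\frac{41}{4} + 3 I\right)$)
$\frac{21445}{A{\left(Q{\left(-11 \right)} \right)}} + \frac{16225}{47943} = \frac{21445}{\frac{3}{2} \frac{\left(-11\right)^{2}}{4} \left(41 + 12 \frac{\left(-11\right)^{2}}{4}\right)} + \frac{16225}{47943} = \frac{21445}{\frac{3}{2} \cdot \frac{1}{4} \cdot 121 \left(41 + 12 \cdot \frac{1}{4} \cdot 121\right)} + 16225 \cdot \frac{1}{47943} = \frac{21445}{\frac{3}{2} \cdot \frac{121}{4} \left(41 + 12 \cdot \frac{121}{4}\right)} + \frac{16225}{47943} = \frac{21445}{\frac{3}{2} \cdot \frac{121}{4} \left(41 + 363\right)} + \frac{16225}{47943} = \frac{21445}{\frac{3}{2} \cdot \frac{121}{4} \cdot 404} + \frac{16225}{47943} = \frac{21445}{\frac{36663}{2}} + \frac{16225}{47943} = 21445 \cdot \frac{2}{36663} + \frac{16225}{47943} = \frac{42890}{36663} + \frac{16225}{47943} = \frac{883710815}{585911403}$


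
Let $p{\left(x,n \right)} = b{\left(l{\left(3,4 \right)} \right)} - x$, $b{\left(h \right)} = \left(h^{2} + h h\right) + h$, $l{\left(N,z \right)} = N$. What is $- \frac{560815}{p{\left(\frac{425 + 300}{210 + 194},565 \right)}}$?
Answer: $- \frac{226569260}{7759} \approx -29201.0$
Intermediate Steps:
$b{\left(h \right)} = h + 2 h^{2}$ ($b{\left(h \right)} = \left(h^{2} + h^{2}\right) + h = 2 h^{2} + h = h + 2 h^{2}$)
$p{\left(x,n \right)} = 21 - x$ ($p{\left(x,n \right)} = 3 \left(1 + 2 \cdot 3\right) - x = 3 \left(1 + 6\right) - x = 3 \cdot 7 - x = 21 - x$)
$- \frac{560815}{p{\left(\frac{425 + 300}{210 + 194},565 \right)}} = - \frac{560815}{21 - \frac{425 + 300}{210 + 194}} = - \frac{560815}{21 - \frac{725}{404}} = - \frac{560815}{\frac{7759}{404}} = \left(-560815\right) \frac{404}{7759} = - \frac{226569260}{7759}$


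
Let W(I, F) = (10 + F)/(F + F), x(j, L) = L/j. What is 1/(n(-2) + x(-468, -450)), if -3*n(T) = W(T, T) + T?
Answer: 78/179 ≈ 0.43575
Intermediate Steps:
W(I, F) = (10 + F)/(2*F) (W(I, F) = (10 + F)/((2*F)) = (10 + F)*(1/(2*F)) = (10 + F)/(2*F))
n(T) = -T/3 - (10 + T)/(6*T) (n(T) = -((10 + T)/(2*T) + T)/3 = -(T + (10 + T)/(2*T))/3 = -T/3 - (10 + T)/(6*T))
1/(n(-2) + x(-468, -450)) = 1/((⅙)*(-10 - 1*(-2) - 2*(-2)²)/(-2) - 450/(-468)) = 1/((⅙)*(-½)*(-10 + 2 - 2*4) - 450*(-1/468)) = 1/((⅙)*(-½)*(-10 + 2 - 8) + 25/26) = 1/((⅙)*(-½)*(-16) + 25/26) = 1/(4/3 + 25/26) = 1/(179/78) = 78/179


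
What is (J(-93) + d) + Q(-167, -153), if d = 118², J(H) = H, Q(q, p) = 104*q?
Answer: -3537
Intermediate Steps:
d = 13924
(J(-93) + d) + Q(-167, -153) = (-93 + 13924) + 104*(-167) = 13831 - 17368 = -3537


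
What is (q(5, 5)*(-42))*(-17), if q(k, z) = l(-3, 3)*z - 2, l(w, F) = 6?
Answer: 19992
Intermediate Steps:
q(k, z) = -2 + 6*z (q(k, z) = 6*z - 2 = -2 + 6*z)
(q(5, 5)*(-42))*(-17) = ((-2 + 6*5)*(-42))*(-17) = ((-2 + 30)*(-42))*(-17) = (28*(-42))*(-17) = -1176*(-17) = 19992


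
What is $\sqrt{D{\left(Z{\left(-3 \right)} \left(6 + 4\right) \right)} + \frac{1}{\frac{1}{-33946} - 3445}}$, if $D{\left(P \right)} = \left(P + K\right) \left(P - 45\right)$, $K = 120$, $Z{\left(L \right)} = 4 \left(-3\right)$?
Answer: $\frac{i \sqrt{3969780039566}}{116943971} \approx 0.017037 i$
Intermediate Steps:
$Z{\left(L \right)} = -12$
$D{\left(P \right)} = \left(-45 + P\right) \left(120 + P\right)$ ($D{\left(P \right)} = \left(P + 120\right) \left(P - 45\right) = \left(120 + P\right) \left(-45 + P\right) = \left(-45 + P\right) \left(120 + P\right)$)
$\sqrt{D{\left(Z{\left(-3 \right)} \left(6 + 4\right) \right)} + \frac{1}{\frac{1}{-33946} - 3445}} = \sqrt{\left(-5400 + \left(- 12 \left(6 + 4\right)\right)^{2} + 75 \left(- 12 \left(6 + 4\right)\right)\right) + \frac{1}{\frac{1}{-33946} - 3445}} = \sqrt{\left(-5400 + \left(\left(-12\right) 10\right)^{2} + 75 \left(\left(-12\right) 10\right)\right) + \frac{1}{- \frac{1}{33946} - 3445}} = \sqrt{\left(-5400 + \left(-120\right)^{2} + 75 \left(-120\right)\right) + \frac{1}{- \frac{116943971}{33946}}} = \sqrt{\left(-5400 + 14400 - 9000\right) - \frac{33946}{116943971}} = \sqrt{0 - \frac{33946}{116943971}} = \sqrt{- \frac{33946}{116943971}} = \frac{i \sqrt{3969780039566}}{116943971}$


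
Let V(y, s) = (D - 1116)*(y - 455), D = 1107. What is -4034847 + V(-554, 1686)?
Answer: -4025766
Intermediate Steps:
V(y, s) = 4095 - 9*y (V(y, s) = (1107 - 1116)*(y - 455) = -9*(-455 + y) = 4095 - 9*y)
-4034847 + V(-554, 1686) = -4034847 + (4095 - 9*(-554)) = -4034847 + (4095 + 4986) = -4034847 + 9081 = -4025766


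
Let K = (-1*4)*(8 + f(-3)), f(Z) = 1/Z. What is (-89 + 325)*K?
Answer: -21712/3 ≈ -7237.3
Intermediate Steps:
K = -92/3 (K = (-1*4)*(8 + 1/(-3)) = -4*(8 - 1/3) = -4*23/3 = -92/3 ≈ -30.667)
(-89 + 325)*K = (-89 + 325)*(-92/3) = 236*(-92/3) = -21712/3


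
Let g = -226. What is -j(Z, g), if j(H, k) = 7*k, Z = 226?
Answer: 1582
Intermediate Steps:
-j(Z, g) = -7*(-226) = -1*(-1582) = 1582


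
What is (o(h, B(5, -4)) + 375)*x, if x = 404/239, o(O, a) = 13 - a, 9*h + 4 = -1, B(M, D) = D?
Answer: 158368/239 ≈ 662.63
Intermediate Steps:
h = -5/9 (h = -4/9 + (⅑)*(-1) = -4/9 - ⅑ = -5/9 ≈ -0.55556)
x = 404/239 (x = 404*(1/239) = 404/239 ≈ 1.6904)
(o(h, B(5, -4)) + 375)*x = ((13 - 1*(-4)) + 375)*(404/239) = ((13 + 4) + 375)*(404/239) = (17 + 375)*(404/239) = 392*(404/239) = 158368/239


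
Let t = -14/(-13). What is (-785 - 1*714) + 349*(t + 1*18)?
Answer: 67065/13 ≈ 5158.8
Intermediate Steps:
t = 14/13 (t = -14*(-1/13) = 14/13 ≈ 1.0769)
(-785 - 1*714) + 349*(t + 1*18) = (-785 - 1*714) + 349*(14/13 + 1*18) = (-785 - 714) + 349*(14/13 + 18) = -1499 + 349*(248/13) = -1499 + 86552/13 = 67065/13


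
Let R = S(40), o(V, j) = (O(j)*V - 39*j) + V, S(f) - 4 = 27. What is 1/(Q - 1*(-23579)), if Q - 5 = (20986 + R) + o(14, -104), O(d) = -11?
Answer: 1/48517 ≈ 2.0611e-5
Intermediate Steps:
S(f) = 31 (S(f) = 4 + 27 = 31)
o(V, j) = -39*j - 10*V (o(V, j) = (-11*V - 39*j) + V = (-39*j - 11*V) + V = -39*j - 10*V)
R = 31
Q = 24938 (Q = 5 + ((20986 + 31) + (-39*(-104) - 10*14)) = 5 + (21017 + (4056 - 140)) = 5 + (21017 + 3916) = 5 + 24933 = 24938)
1/(Q - 1*(-23579)) = 1/(24938 - 1*(-23579)) = 1/(24938 + 23579) = 1/48517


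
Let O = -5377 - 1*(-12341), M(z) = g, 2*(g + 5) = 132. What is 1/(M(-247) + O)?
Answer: 1/7025 ≈ 0.00014235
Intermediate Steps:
g = 61 (g = -5 + (½)*132 = -5 + 66 = 61)
M(z) = 61
O = 6964 (O = -5377 + 12341 = 6964)
1/(M(-247) + O) = 1/(61 + 6964) = 1/7025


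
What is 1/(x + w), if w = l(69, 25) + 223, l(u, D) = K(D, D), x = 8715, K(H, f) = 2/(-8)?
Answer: 4/35751 ≈ 0.00011189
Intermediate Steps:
K(H, f) = -¼ (K(H, f) = 2*(-⅛) = -¼)
l(u, D) = -¼
w = 891/4 (w = -¼ + 223 = 891/4 ≈ 222.75)
1/(x + w) = 1/(8715 + 891/4) = 1/(35751/4) = 4/35751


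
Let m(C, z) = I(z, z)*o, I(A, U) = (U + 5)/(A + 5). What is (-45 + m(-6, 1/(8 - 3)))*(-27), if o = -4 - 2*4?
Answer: 1539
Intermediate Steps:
I(A, U) = (5 + U)/(5 + A)
o = -12 (o = -4 - 8 = -12)
m(C, z) = -12 (m(C, z) = ((5 + z)/(5 + z))*(-12) = 1*(-12) = -12)
(-45 + m(-6, 1/(8 - 3)))*(-27) = (-45 - 12)*(-27) = -57*(-27) = 1539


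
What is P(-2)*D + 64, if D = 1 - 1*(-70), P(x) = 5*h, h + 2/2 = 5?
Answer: 1484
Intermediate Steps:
h = 4 (h = -1 + 5 = 4)
P(x) = 20 (P(x) = 5*4 = 20)
D = 71 (D = 1 + 70 = 71)
P(-2)*D + 64 = 20*71 + 64 = 1420 + 64 = 1484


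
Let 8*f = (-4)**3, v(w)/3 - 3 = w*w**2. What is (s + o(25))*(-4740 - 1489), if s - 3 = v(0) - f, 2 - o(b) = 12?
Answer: -62290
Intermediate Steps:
v(w) = 9 + 3*w**3 (v(w) = 9 + 3*(w*w**2) = 9 + 3*w**3)
f = -8 (f = (1/8)*(-4)**3 = (1/8)*(-64) = -8)
o(b) = -10 (o(b) = 2 - 1*12 = 2 - 12 = -10)
s = 20 (s = 3 + ((9 + 3*0**3) - 1*(-8)) = 3 + ((9 + 3*0) + 8) = 3 + ((9 + 0) + 8) = 3 + (9 + 8) = 3 + 17 = 20)
(s + o(25))*(-4740 - 1489) = (20 - 10)*(-4740 - 1489) = 10*(-6229) = -62290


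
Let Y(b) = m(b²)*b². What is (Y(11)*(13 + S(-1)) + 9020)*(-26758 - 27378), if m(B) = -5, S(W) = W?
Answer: -95279360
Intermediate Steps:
Y(b) = -5*b²
(Y(11)*(13 + S(-1)) + 9020)*(-26758 - 27378) = ((-5*11²)*(13 - 1) + 9020)*(-26758 - 27378) = (-5*121*12 + 9020)*(-54136) = (-605*12 + 9020)*(-54136) = (-7260 + 9020)*(-54136) = 1760*(-54136) = -95279360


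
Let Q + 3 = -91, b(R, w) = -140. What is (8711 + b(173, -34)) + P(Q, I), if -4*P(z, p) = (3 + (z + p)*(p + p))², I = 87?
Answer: -1441941/4 ≈ -3.6049e+5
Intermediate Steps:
Q = -94 (Q = -3 - 91 = -94)
P(z, p) = -(3 + 2*p*(p + z))²/4 (P(z, p) = -(3 + (z + p)*(p + p))²/4 = -(3 + (p + z)*(2*p))²/4 = -(3 + 2*p*(p + z))²/4)
(8711 + b(173, -34)) + P(Q, I) = (8711 - 140) - (3 + 2*87² + 2*87*(-94))²/4 = 8571 - (3 + 2*7569 - 16356)²/4 = 8571 - (3 + 15138 - 16356)²/4 = 8571 - ¼*(-1215)² = 8571 - ¼*1476225 = 8571 - 1476225/4 = -1441941/4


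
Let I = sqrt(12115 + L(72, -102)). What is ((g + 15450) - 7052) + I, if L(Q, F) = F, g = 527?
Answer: 8925 + sqrt(12013) ≈ 9034.6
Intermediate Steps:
I = sqrt(12013) (I = sqrt(12115 - 102) = sqrt(12013) ≈ 109.60)
((g + 15450) - 7052) + I = ((527 + 15450) - 7052) + sqrt(12013) = (15977 - 7052) + sqrt(12013) = 8925 + sqrt(12013)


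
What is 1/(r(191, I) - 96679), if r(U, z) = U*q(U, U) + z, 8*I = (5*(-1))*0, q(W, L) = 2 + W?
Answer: -1/59816 ≈ -1.6718e-5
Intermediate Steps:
I = 0 (I = ((5*(-1))*0)/8 = (-5*0)/8 = (⅛)*0 = 0)
r(U, z) = z + U*(2 + U) (r(U, z) = U*(2 + U) + z = z + U*(2 + U))
1/(r(191, I) - 96679) = 1/((0 + 191*(2 + 191)) - 96679) = 1/((0 + 191*193) - 96679) = 1/((0 + 36863) - 96679) = 1/(36863 - 96679) = 1/(-59816) = -1/59816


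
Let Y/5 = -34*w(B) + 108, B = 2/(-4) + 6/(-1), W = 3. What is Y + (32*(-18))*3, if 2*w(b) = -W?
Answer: -933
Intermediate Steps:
B = -13/2 (B = 2*(-1/4) + 6*(-1) = -1/2 - 6 = -13/2 ≈ -6.5000)
w(b) = -3/2 (w(b) = (-1*3)/2 = (1/2)*(-3) = -3/2)
Y = 795 (Y = 5*(-34*(-3/2) + 108) = 5*(51 + 108) = 5*159 = 795)
Y + (32*(-18))*3 = 795 + (32*(-18))*3 = 795 - 576*3 = 795 - 1728 = -933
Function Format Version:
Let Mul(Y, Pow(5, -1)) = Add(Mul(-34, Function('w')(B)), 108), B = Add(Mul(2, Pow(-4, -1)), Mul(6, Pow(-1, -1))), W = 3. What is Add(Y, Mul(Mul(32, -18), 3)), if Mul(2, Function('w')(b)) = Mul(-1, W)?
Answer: -933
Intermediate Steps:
B = Rational(-13, 2) (B = Add(Mul(2, Rational(-1, 4)), Mul(6, -1)) = Add(Rational(-1, 2), -6) = Rational(-13, 2) ≈ -6.5000)
Function('w')(b) = Rational(-3, 2) (Function('w')(b) = Mul(Rational(1, 2), Mul(-1, 3)) = Mul(Rational(1, 2), -3) = Rational(-3, 2))
Y = 795 (Y = Mul(5, Add(Mul(-34, Rational(-3, 2)), 108)) = Mul(5, Add(51, 108)) = Mul(5, 159) = 795)
Add(Y, Mul(Mul(32, -18), 3)) = Add(795, Mul(Mul(32, -18), 3)) = Add(795, Mul(-576, 3)) = Add(795, -1728) = -933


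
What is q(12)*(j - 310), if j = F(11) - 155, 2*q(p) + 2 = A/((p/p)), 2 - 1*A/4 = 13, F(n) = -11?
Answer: 10948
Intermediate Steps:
A = -44 (A = 8 - 4*13 = 8 - 52 = -44)
q(p) = -23 (q(p) = -1 + (-44/(p/p))/2 = -1 + (-44/1)/2 = -1 + (-44*1)/2 = -1 + (½)*(-44) = -1 - 22 = -23)
j = -166 (j = -11 - 155 = -166)
q(12)*(j - 310) = -23*(-166 - 310) = -23*(-476) = 10948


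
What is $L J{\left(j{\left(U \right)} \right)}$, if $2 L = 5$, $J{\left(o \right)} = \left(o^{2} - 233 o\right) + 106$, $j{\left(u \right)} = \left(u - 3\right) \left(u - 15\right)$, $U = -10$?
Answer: $75015$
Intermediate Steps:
$j{\left(u \right)} = \left(-15 + u\right) \left(-3 + u\right)$ ($j{\left(u \right)} = \left(-3 + u\right) \left(-15 + u\right) = \left(-15 + u\right) \left(-3 + u\right)$)
$J{\left(o \right)} = 106 + o^{2} - 233 o$
$L = \frac{5}{2}$ ($L = \frac{1}{2} \cdot 5 = \frac{5}{2} \approx 2.5$)
$L J{\left(j{\left(U \right)} \right)} = \frac{5 \left(106 + \left(45 + \left(-10\right)^{2} - -180\right)^{2} - 233 \left(45 + \left(-10\right)^{2} - -180\right)\right)}{2} = \frac{5 \left(106 + \left(45 + 100 + 180\right)^{2} - 233 \left(45 + 100 + 180\right)\right)}{2} = \frac{5 \left(106 + 325^{2} - 75725\right)}{2} = \frac{5 \left(106 + 105625 - 75725\right)}{2} = \frac{5}{2} \cdot 30006 = 75015$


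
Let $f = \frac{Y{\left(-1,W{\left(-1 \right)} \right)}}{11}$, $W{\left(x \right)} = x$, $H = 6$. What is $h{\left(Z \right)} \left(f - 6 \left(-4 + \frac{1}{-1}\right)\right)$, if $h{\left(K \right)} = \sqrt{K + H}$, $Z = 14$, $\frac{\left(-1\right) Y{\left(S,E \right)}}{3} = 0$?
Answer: $60 \sqrt{5} \approx 134.16$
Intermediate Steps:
$Y{\left(S,E \right)} = 0$ ($Y{\left(S,E \right)} = \left(-3\right) 0 = 0$)
$f = 0$ ($f = \frac{0}{11} = 0 \cdot \frac{1}{11} = 0$)
$h{\left(K \right)} = \sqrt{6 + K}$ ($h{\left(K \right)} = \sqrt{K + 6} = \sqrt{6 + K}$)
$h{\left(Z \right)} \left(f - 6 \left(-4 + \frac{1}{-1}\right)\right) = \sqrt{6 + 14} \left(0 - 6 \left(-4 + \frac{1}{-1}\right)\right) = \sqrt{20} \left(0 - 6 \left(-4 - 1\right)\right) = 2 \sqrt{5} \left(0 - 6 \left(-5\right)\right) = 2 \sqrt{5} \left(0 - -30\right) = 2 \sqrt{5} \left(0 + 30\right) = 2 \sqrt{5} \cdot 30 = 60 \sqrt{5}$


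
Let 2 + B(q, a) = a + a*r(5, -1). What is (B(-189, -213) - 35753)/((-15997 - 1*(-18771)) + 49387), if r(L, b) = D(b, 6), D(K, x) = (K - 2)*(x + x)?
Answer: -28300/52161 ≈ -0.54255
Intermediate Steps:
D(K, x) = 2*x*(-2 + K) (D(K, x) = (-2 + K)*(2*x) = 2*x*(-2 + K))
r(L, b) = -24 + 12*b (r(L, b) = 2*6*(-2 + b) = -24 + 12*b)
B(q, a) = -2 - 35*a (B(q, a) = -2 + (a + a*(-24 + 12*(-1))) = -2 + (a + a*(-24 - 12)) = -2 + (a + a*(-36)) = -2 + (a - 36*a) = -2 - 35*a)
(B(-189, -213) - 35753)/((-15997 - 1*(-18771)) + 49387) = ((-2 - 35*(-213)) - 35753)/((-15997 - 1*(-18771)) + 49387) = ((-2 + 7455) - 35753)/((-15997 + 18771) + 49387) = (7453 - 35753)/(2774 + 49387) = -28300/52161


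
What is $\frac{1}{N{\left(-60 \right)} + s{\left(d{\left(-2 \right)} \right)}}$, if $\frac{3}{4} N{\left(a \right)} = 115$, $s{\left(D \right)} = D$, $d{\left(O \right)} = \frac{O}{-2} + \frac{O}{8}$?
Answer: $\frac{12}{1849} \approx 0.00649$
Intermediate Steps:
$d{\left(O \right)} = - \frac{3 O}{8}$ ($d{\left(O \right)} = O \left(- \frac{1}{2}\right) + O \frac{1}{8} = - \frac{O}{2} + \frac{O}{8} = - \frac{3 O}{8}$)
$N{\left(a \right)} = \frac{460}{3}$ ($N{\left(a \right)} = \frac{4}{3} \cdot 115 = \frac{460}{3}$)
$\frac{1}{N{\left(-60 \right)} + s{\left(d{\left(-2 \right)} \right)}} = \frac{1}{\frac{460}{3} - - \frac{3}{4}} = \frac{1}{\frac{460}{3} + \frac{3}{4}} = \frac{1}{\frac{1849}{12}} = \frac{12}{1849}$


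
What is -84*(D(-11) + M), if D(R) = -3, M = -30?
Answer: 2772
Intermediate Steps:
-84*(D(-11) + M) = -84*(-3 - 30) = -84*(-33) = 2772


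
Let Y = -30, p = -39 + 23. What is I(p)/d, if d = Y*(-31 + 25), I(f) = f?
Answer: -4/45 ≈ -0.088889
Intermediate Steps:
p = -16
d = 180 (d = -30*(-31 + 25) = -30*(-6) = 180)
I(p)/d = -16/180 = -16*1/180 = -4/45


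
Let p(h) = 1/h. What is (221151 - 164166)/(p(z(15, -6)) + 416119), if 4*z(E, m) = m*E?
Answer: 2564325/18725353 ≈ 0.13694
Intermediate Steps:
z(E, m) = E*m/4 (z(E, m) = (m*E)/4 = (E*m)/4 = E*m/4)
(221151 - 164166)/(p(z(15, -6)) + 416119) = (221151 - 164166)/(1/((¼)*15*(-6)) + 416119) = 56985/(1/(-45/2) + 416119) = 56985/(-2/45 + 416119) = 56985/(18725353/45) = 56985*(45/18725353) = 2564325/18725353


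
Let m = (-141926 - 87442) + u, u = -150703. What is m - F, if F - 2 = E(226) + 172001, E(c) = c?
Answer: -552300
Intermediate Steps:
F = 172229 (F = 2 + (226 + 172001) = 2 + 172227 = 172229)
m = -380071 (m = (-141926 - 87442) - 150703 = -229368 - 150703 = -380071)
m - F = -380071 - 1*172229 = -380071 - 172229 = -552300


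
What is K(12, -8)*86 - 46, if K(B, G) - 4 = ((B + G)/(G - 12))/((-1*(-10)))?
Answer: 7407/25 ≈ 296.28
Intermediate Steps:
K(B, G) = 4 + (B + G)/(10*(-12 + G)) (K(B, G) = 4 + ((B + G)/(G - 12))/((-1*(-10))) = 4 + ((B + G)/(-12 + G))/10 = 4 + ((B + G)/(-12 + G))*(⅒) = 4 + (B + G)/(10*(-12 + G)))
K(12, -8)*86 - 46 = ((-480 + 12 + 41*(-8))/(10*(-12 - 8)))*86 - 46 = ((⅒)*(-480 + 12 - 328)/(-20))*86 - 46 = ((⅒)*(-1/20)*(-796))*86 - 46 = (199/50)*86 - 46 = 8557/25 - 46 = 7407/25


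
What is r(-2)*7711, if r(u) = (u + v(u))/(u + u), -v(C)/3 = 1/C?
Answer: 7711/8 ≈ 963.88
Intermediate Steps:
v(C) = -3/C
r(u) = (u - 3/u)/(2*u) (r(u) = (u - 3/u)/(u + u) = (u - 3/u)/((2*u)) = (u - 3/u)*(1/(2*u)) = (u - 3/u)/(2*u))
r(-2)*7711 = ((½)*(-3 + (-2)²)/(-2)²)*7711 = ((½)*(¼)*(-3 + 4))*7711 = ((½)*(¼)*1)*7711 = (⅛)*7711 = 7711/8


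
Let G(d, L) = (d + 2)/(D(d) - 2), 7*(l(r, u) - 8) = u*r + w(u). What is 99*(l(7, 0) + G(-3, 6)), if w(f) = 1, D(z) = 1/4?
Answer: 6039/7 ≈ 862.71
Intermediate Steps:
D(z) = ¼
l(r, u) = 57/7 + r*u/7 (l(r, u) = 8 + (u*r + 1)/7 = 8 + (r*u + 1)/7 = 8 + (1 + r*u)/7 = 8 + (⅐ + r*u/7) = 57/7 + r*u/7)
G(d, L) = -8/7 - 4*d/7 (G(d, L) = (d + 2)/(¼ - 2) = (2 + d)/(-7/4) = (2 + d)*(-4/7) = -8/7 - 4*d/7)
99*(l(7, 0) + G(-3, 6)) = 99*((57/7 + (⅐)*7*0) + (-8/7 - 4/7*(-3))) = 99*((57/7 + 0) + (-8/7 + 12/7)) = 99*(57/7 + 4/7) = 99*(61/7) = 6039/7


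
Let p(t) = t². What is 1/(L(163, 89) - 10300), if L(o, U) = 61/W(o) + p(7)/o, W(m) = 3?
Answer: -489/5026610 ≈ -9.7282e-5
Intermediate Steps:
L(o, U) = 61/3 + 49/o (L(o, U) = 61/3 + 7²/o = 61*(⅓) + 49/o = 61/3 + 49/o)
1/(L(163, 89) - 10300) = 1/((61/3 + 49/163) - 10300) = 1/(10090/489 - 10300) = 1/(-5026610/489) = -489/5026610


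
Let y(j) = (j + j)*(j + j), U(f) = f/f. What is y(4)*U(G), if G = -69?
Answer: 64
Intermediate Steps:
U(f) = 1
y(j) = 4*j² (y(j) = (2*j)*(2*j) = 4*j²)
y(4)*U(G) = (4*4²)*1 = (4*16)*1 = 64*1 = 64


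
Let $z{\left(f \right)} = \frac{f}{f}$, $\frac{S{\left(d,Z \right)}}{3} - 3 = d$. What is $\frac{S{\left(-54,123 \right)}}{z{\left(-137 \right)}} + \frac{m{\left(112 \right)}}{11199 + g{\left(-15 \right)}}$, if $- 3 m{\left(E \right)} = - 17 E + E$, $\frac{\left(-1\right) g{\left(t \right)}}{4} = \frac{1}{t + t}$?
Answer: $- \frac{25693051}{167987} \approx -152.95$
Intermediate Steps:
$S{\left(d,Z \right)} = 9 + 3 d$
$g{\left(t \right)} = - \frac{2}{t}$ ($g{\left(t \right)} = - \frac{4}{t + t} = - \frac{4}{2 t} = - 4 \frac{1}{2 t} = - \frac{2}{t}$)
$m{\left(E \right)} = \frac{16 E}{3}$ ($m{\left(E \right)} = - \frac{- 17 E + E}{3} = - \frac{\left(-16\right) E}{3} = \frac{16 E}{3}$)
$z{\left(f \right)} = 1$
$\frac{S{\left(-54,123 \right)}}{z{\left(-137 \right)}} + \frac{m{\left(112 \right)}}{11199 + g{\left(-15 \right)}} = \frac{9 + 3 \left(-54\right)}{1} + \frac{\frac{16}{3} \cdot 112}{11199 - \frac{2}{-15}} = \left(9 - 162\right) 1 + \frac{1792}{3 \left(11199 - - \frac{2}{15}\right)} = \left(-153\right) 1 + \frac{1792}{3 \left(11199 + \frac{2}{15}\right)} = -153 + \frac{1792}{3 \cdot \frac{167987}{15}} = -153 + \frac{1792}{3} \cdot \frac{15}{167987} = -153 + \frac{8960}{167987} = - \frac{25693051}{167987}$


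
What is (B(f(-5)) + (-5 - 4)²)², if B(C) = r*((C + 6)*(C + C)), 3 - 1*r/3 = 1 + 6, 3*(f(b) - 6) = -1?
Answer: 20403289/9 ≈ 2.2670e+6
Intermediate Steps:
f(b) = 17/3 (f(b) = 6 + (⅓)*(-1) = 6 - ⅓ = 17/3)
r = -12 (r = 9 - 3*(1 + 6) = 9 - 3*7 = 9 - 21 = -12)
B(C) = -24*C*(6 + C) (B(C) = -12*(C + 6)*(C + C) = -12*(6 + C)*2*C = -24*C*(6 + C))
(B(f(-5)) + (-5 - 4)²)² = (-24*17/3*(6 + 17/3) + (-5 - 4)²)² = (-24*17/3*35/3 + (-9)²)² = (-4760/3 + 81)² = (-4517/3)² = 20403289/9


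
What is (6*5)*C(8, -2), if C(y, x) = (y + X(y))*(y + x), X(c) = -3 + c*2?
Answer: 3780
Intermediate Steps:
X(c) = -3 + 2*c
C(y, x) = (-3 + 3*y)*(x + y) (C(y, x) = (y + (-3 + 2*y))*(y + x) = (-3 + 3*y)*(x + y))
(6*5)*C(8, -2) = (6*5)*(-3*(-2) - 3*8 + 3*8**2 + 3*(-2)*8) = 30*(6 - 24 + 3*64 - 48) = 30*(6 - 24 + 192 - 48) = 30*126 = 3780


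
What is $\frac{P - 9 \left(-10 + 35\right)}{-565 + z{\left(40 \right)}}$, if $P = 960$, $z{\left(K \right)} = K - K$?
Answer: $- \frac{147}{113} \approx -1.3009$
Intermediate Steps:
$z{\left(K \right)} = 0$
$\frac{P - 9 \left(-10 + 35\right)}{-565 + z{\left(40 \right)}} = \frac{960 - 9 \left(-10 + 35\right)}{-565 + 0} = \frac{960 - 225}{-565} = \left(960 - 225\right) \left(- \frac{1}{565}\right) = 735 \left(- \frac{1}{565}\right) = - \frac{147}{113}$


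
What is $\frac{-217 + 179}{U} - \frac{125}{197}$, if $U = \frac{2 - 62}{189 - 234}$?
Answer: $- \frac{11479}{394} \approx -29.135$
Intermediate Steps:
$U = \frac{4}{3}$ ($U = - \frac{60}{-45} = \left(-60\right) \left(- \frac{1}{45}\right) = \frac{4}{3} \approx 1.3333$)
$\frac{-217 + 179}{U} - \frac{125}{197} = \frac{-217 + 179}{\frac{4}{3}} - \frac{125}{197} = \left(-38\right) \frac{3}{4} - \frac{125}{197} = - \frac{57}{2} - \frac{125}{197} = - \frac{11479}{394}$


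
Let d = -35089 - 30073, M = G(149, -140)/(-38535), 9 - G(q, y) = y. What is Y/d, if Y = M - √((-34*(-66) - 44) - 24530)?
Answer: 149/2511017670 + I*√22330/65162 ≈ 5.9339e-8 + 0.0022932*I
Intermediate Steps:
G(q, y) = 9 - y
M = -149/38535 (M = (9 - 1*(-140))/(-38535) = (9 + 140)*(-1/38535) = 149*(-1/38535) = -149/38535 ≈ -0.0038666)
d = -65162
Y = -149/38535 - I*√22330 (Y = -149/38535 - √((-34*(-66) - 44) - 24530) = -149/38535 - √((2244 - 44) - 24530) = -149/38535 - √(2200 - 24530) = -149/38535 - √(-22330) = -149/38535 - I*√22330 ≈ -0.0038666 - 149.43*I)
Y/d = (-149/38535 - I*√22330)/(-65162) = (-149/38535 - I*√22330)*(-1/65162) = 149/2511017670 + I*√22330/65162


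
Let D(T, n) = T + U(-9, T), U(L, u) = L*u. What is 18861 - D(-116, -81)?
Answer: 17933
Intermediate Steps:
D(T, n) = -8*T (D(T, n) = T - 9*T = -8*T)
18861 - D(-116, -81) = 18861 - (-8)*(-116) = 18861 - 1*928 = 18861 - 928 = 17933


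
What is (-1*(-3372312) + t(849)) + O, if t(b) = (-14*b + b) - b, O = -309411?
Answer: 3051015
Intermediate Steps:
t(b) = -14*b (t(b) = -13*b - b = -14*b)
(-1*(-3372312) + t(849)) + O = (-1*(-3372312) - 14*849) - 309411 = (3372312 - 11886) - 309411 = 3360426 - 309411 = 3051015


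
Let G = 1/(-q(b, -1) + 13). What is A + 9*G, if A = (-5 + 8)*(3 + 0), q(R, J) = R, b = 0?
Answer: 126/13 ≈ 9.6923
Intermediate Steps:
A = 9 (A = 3*3 = 9)
G = 1/13 (G = 1/(-1*0 + 13) = 1/(0 + 13) = 1/13 ≈ 0.076923)
A + 9*G = 9 + 9*(1/13) = 9 + 9/13 = 126/13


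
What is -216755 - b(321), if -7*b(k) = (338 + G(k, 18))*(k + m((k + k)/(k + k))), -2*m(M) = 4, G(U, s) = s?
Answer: -1403721/7 ≈ -2.0053e+5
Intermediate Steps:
m(M) = -2 (m(M) = -½*4 = -2)
b(k) = 712/7 - 356*k/7 (b(k) = -(338 + 18)*(k - 2)/7 = -356*(-2 + k)/7 = -(-712 + 356*k)/7 = 712/7 - 356*k/7)
-216755 - b(321) = -216755 - (712/7 - 356/7*321) = -216755 - (712/7 - 114276/7) = -216755 - 1*(-113564/7) = -216755 + 113564/7 = -1403721/7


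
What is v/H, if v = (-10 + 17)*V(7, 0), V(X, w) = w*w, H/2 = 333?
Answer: 0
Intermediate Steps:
H = 666 (H = 2*333 = 666)
V(X, w) = w²
v = 0 (v = (-10 + 17)*0² = 7*0 = 0)
v/H = 0/666 = 0*(1/666) = 0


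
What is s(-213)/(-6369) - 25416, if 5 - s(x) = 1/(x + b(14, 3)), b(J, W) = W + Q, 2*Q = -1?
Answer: -68149168291/2681349 ≈ -25416.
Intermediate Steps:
Q = -½ (Q = (½)*(-1) = -½ ≈ -0.50000)
b(J, W) = -½ + W (b(J, W) = W - ½ = -½ + W)
s(x) = 5 - 1/(5/2 + x) (s(x) = 5 - 1/(x + (-½ + 3)) = 5 - 1/(x + 5/2) = 5 - 1/(5/2 + x))
s(-213)/(-6369) - 25416 = ((23 + 10*(-213))/(5 + 2*(-213)))/(-6369) - 25416 = ((23 - 2130)/(5 - 426))*(-1/6369) - 25416 = (-2107/(-421))*(-1/6369) - 25416 = -1/421*(-2107)*(-1/6369) - 25416 = (2107/421)*(-1/6369) - 25416 = -2107/2681349 - 25416 = -68149168291/2681349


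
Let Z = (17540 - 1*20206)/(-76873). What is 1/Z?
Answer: 76873/2666 ≈ 28.835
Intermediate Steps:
Z = 2666/76873 (Z = (17540 - 20206)*(-1/76873) = -2666*(-1/76873) = 2666/76873 ≈ 0.034681)
1/Z = 1/(2666/76873) = 76873/2666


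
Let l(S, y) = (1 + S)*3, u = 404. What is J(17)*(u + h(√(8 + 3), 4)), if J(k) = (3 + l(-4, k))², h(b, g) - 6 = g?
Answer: 14904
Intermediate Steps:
l(S, y) = 3 + 3*S
h(b, g) = 6 + g
J(k) = 36 (J(k) = (3 + (3 + 3*(-4)))² = (3 + (3 - 12))² = (3 - 9)² = (-6)² = 36)
J(17)*(u + h(√(8 + 3), 4)) = 36*(404 + (6 + 4)) = 36*(404 + 10) = 36*414 = 14904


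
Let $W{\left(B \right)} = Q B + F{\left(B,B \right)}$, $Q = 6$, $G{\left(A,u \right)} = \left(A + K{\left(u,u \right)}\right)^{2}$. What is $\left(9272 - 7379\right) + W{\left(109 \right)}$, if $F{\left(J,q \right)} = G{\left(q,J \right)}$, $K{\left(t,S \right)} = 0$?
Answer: $14428$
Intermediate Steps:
$G{\left(A,u \right)} = A^{2}$ ($G{\left(A,u \right)} = \left(A + 0\right)^{2} = A^{2}$)
$F{\left(J,q \right)} = q^{2}$
$W{\left(B \right)} = B^{2} + 6 B$ ($W{\left(B \right)} = 6 B + B^{2} = B^{2} + 6 B$)
$\left(9272 - 7379\right) + W{\left(109 \right)} = \left(9272 - 7379\right) + 109 \left(6 + 109\right) = 1893 + 109 \cdot 115 = 1893 + 12535 = 14428$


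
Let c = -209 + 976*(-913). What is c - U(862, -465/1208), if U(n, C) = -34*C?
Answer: -538351293/604 ≈ -8.9131e+5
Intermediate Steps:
c = -891297 (c = -209 - 891088 = -891297)
c - U(862, -465/1208) = -891297 - (-34)*(-465/1208) = -891297 - (-34)*(-465*1/1208) = -891297 - (-34)*(-465)/1208 = -891297 - 1*7905/604 = -891297 - 7905/604 = -538351293/604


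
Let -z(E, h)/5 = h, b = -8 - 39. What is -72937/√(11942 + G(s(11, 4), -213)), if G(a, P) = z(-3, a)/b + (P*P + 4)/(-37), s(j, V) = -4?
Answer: -72937*√661312137/2661981 ≈ -704.61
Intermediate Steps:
b = -47
z(E, h) = -5*h
G(a, P) = -4/37 - P²/37 + 5*a/47 (G(a, P) = -5*a/(-47) + (P*P + 4)/(-37) = -5*a*(-1/47) + (P² + 4)*(-1/37) = 5*a/47 + (4 + P²)*(-1/37) = 5*a/47 + (-4/37 - P²/37) = -4/37 - P²/37 + 5*a/47)
-72937/√(11942 + G(s(11, 4), -213)) = -72937/√(11942 + (-4/37 - 1/37*(-213)² + (5/47)*(-4))) = -72937/√(11942 + (-4/37 - 1/37*45369 - 20/47)) = -72937/√(11942 + (-4/37 - 45369/37 - 20/47)) = -72937/√(11942 - 2133271/1739) = -72937*√661312137/2661981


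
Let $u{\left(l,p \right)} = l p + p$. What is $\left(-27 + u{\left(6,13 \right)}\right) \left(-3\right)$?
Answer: $-192$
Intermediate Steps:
$u{\left(l,p \right)} = p + l p$
$\left(-27 + u{\left(6,13 \right)}\right) \left(-3\right) = \left(-27 + 13 \left(1 + 6\right)\right) \left(-3\right) = \left(-27 + 13 \cdot 7\right) \left(-3\right) = \left(-27 + 91\right) \left(-3\right) = 64 \left(-3\right) = -192$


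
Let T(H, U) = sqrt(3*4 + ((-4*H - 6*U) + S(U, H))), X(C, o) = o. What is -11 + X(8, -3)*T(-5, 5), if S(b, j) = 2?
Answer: -17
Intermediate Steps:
T(H, U) = sqrt(14 - 6*U - 4*H) (T(H, U) = sqrt(3*4 + ((-4*H - 6*U) + 2)) = sqrt(12 + ((-6*U - 4*H) + 2)) = sqrt(12 + (2 - 6*U - 4*H)) = sqrt(14 - 6*U - 4*H))
-11 + X(8, -3)*T(-5, 5) = -11 - 3*sqrt(14 - 6*5 - 4*(-5)) = -11 - 3*sqrt(14 - 30 + 20) = -11 - 3*sqrt(4) = -11 - 3*2 = -11 - 6 = -17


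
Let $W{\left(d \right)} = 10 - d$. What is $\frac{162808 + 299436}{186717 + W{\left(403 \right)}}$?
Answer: $\frac{115561}{46581} \approx 2.4809$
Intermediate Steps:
$\frac{162808 + 299436}{186717 + W{\left(403 \right)}} = \frac{162808 + 299436}{186717 + \left(10 - 403\right)} = \frac{462244}{186717 + \left(10 - 403\right)} = \frac{462244}{186717 - 393} = \frac{462244}{186324} = 462244 \cdot \frac{1}{186324} = \frac{115561}{46581}$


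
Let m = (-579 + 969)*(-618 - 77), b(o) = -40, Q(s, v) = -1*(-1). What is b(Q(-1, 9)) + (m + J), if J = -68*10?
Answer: -271770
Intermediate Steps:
Q(s, v) = 1
m = -271050 (m = 390*(-695) = -271050)
J = -680
b(Q(-1, 9)) + (m + J) = -40 + (-271050 - 680) = -40 - 271730 = -271770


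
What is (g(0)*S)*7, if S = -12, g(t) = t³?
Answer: 0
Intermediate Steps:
(g(0)*S)*7 = (0³*(-12))*7 = (0*(-12))*7 = 0*7 = 0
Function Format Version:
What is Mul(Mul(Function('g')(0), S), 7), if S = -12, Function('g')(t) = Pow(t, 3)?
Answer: 0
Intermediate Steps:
Mul(Mul(Function('g')(0), S), 7) = Mul(Mul(Pow(0, 3), -12), 7) = Mul(Mul(0, -12), 7) = Mul(0, 7) = 0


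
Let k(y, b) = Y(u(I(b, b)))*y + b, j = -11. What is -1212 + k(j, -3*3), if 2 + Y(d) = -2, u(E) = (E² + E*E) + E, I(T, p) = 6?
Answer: -1177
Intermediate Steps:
u(E) = E + 2*E² (u(E) = (E² + E²) + E = 2*E² + E = E + 2*E²)
Y(d) = -4 (Y(d) = -2 - 2 = -4)
k(y, b) = b - 4*y (k(y, b) = -4*y + b = b - 4*y)
-1212 + k(j, -3*3) = -1212 + (-3*3 - 4*(-11)) = -1212 + (-9 + 44) = -1212 + 35 = -1177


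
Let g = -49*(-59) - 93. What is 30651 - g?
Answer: 27853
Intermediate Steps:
g = 2798 (g = 2891 - 93 = 2798)
30651 - g = 30651 - 1*2798 = 30651 - 2798 = 27853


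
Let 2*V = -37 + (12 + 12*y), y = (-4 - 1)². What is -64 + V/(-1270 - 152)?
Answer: -182291/2844 ≈ -64.097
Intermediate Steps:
y = 25 (y = (-5)² = 25)
V = 275/2 (V = (-37 + (12 + 12*25))/2 = (-37 + (12 + 300))/2 = (-37 + 312)/2 = (½)*275 = 275/2 ≈ 137.50)
-64 + V/(-1270 - 152) = -64 + (275/2)/(-1270 - 152) = -64 + (275/2)/(-1422) = -64 - 1/1422*275/2 = -64 - 275/2844 = -182291/2844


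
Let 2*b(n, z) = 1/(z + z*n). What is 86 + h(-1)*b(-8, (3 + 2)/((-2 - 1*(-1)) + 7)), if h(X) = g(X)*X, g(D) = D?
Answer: 3007/35 ≈ 85.914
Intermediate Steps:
h(X) = X² (h(X) = X*X = X²)
b(n, z) = 1/(2*(z + n*z)) (b(n, z) = 1/(2*(z + z*n)) = 1/(2*(z + n*z)))
86 + h(-1)*b(-8, (3 + 2)/((-2 - 1*(-1)) + 7)) = 86 + (-1)²*(1/(2*(((3 + 2)/((-2 - 1*(-1)) + 7)))*(1 - 8))) = 86 + 1*((½)/((5/((-2 + 1) + 7))*(-7))) = 86 + 1*((½)*(-⅐)/(5/(-1 + 7))) = 86 + 1*((½)*(-⅐)/(5/6)) = 86 + 1*((½)*(-⅐)/(5*(⅙))) = 86 + 1*((½)*(-⅐)/(⅚)) = 86 + 1*((½)*(6/5)*(-⅐)) = 86 + 1*(-3/35) = 86 - 3/35 = 3007/35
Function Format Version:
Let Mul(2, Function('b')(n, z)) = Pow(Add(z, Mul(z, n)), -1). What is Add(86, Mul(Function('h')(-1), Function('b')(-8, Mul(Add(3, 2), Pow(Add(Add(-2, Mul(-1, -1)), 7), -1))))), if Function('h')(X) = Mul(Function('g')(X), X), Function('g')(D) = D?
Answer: Rational(3007, 35) ≈ 85.914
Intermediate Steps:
Function('h')(X) = Pow(X, 2) (Function('h')(X) = Mul(X, X) = Pow(X, 2))
Function('b')(n, z) = Mul(Rational(1, 2), Pow(Add(z, Mul(n, z)), -1)) (Function('b')(n, z) = Mul(Rational(1, 2), Pow(Add(z, Mul(z, n)), -1)) = Mul(Rational(1, 2), Pow(Add(z, Mul(n, z)), -1)))
Add(86, Mul(Function('h')(-1), Function('b')(-8, Mul(Add(3, 2), Pow(Add(Add(-2, Mul(-1, -1)), 7), -1))))) = Add(86, Mul(Pow(-1, 2), Mul(Rational(1, 2), Pow(Mul(Add(3, 2), Pow(Add(Add(-2, Mul(-1, -1)), 7), -1)), -1), Pow(Add(1, -8), -1)))) = Add(86, Mul(1, Mul(Rational(1, 2), Pow(Mul(5, Pow(Add(Add(-2, 1), 7), -1)), -1), Pow(-7, -1)))) = Add(86, Mul(1, Mul(Rational(1, 2), Pow(Mul(5, Pow(Add(-1, 7), -1)), -1), Rational(-1, 7)))) = Add(86, Mul(1, Mul(Rational(1, 2), Pow(Mul(5, Pow(6, -1)), -1), Rational(-1, 7)))) = Add(86, Mul(1, Mul(Rational(1, 2), Pow(Mul(5, Rational(1, 6)), -1), Rational(-1, 7)))) = Add(86, Mul(1, Mul(Rational(1, 2), Pow(Rational(5, 6), -1), Rational(-1, 7)))) = Add(86, Mul(1, Mul(Rational(1, 2), Rational(6, 5), Rational(-1, 7)))) = Add(86, Mul(1, Rational(-3, 35))) = Add(86, Rational(-3, 35)) = Rational(3007, 35)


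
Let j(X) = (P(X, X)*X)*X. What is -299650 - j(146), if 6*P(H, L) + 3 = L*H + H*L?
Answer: -455238832/3 ≈ -1.5175e+8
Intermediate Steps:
P(H, L) = -1/2 + H*L/3 (P(H, L) = -1/2 + (L*H + H*L)/6 = -1/2 + (H*L + H*L)/6 = -1/2 + (2*H*L)/6 = -1/2 + H*L/3)
j(X) = X**2*(-1/2 + X**2/3) (j(X) = ((-1/2 + X*X/3)*X)*X = ((-1/2 + X**2/3)*X)*X = (X*(-1/2 + X**2/3))*X = X**2*(-1/2 + X**2/3))
-299650 - j(146) = -299650 - (-1/2*146**2 + (1/3)*146**4) = -299650 - (-1/2*21316 + (1/3)*454371856) = -299650 - (-10658 + 454371856/3) = -299650 - 1*454339882/3 = -299650 - 454339882/3 = -455238832/3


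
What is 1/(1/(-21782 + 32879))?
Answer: 11097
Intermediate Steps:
1/(1/(-21782 + 32879)) = 1/(1/11097) = 11097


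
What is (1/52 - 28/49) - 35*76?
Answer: -968441/364 ≈ -2660.6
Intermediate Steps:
(1/52 - 28/49) - 35*76 = (1*(1/52) - 28*1/49) - 2660 = (1/52 - 4/7) - 2660 = -201/364 - 2660 = -968441/364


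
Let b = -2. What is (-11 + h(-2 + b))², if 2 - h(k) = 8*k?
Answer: 529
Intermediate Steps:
h(k) = 2 - 8*k
(-11 + h(-2 + b))² = (-11 + (2 - 8*(-2 - 2)))² = (-11 + (2 - 8*(-4)))² = (-11 + (2 + 32))² = (-11 + 34)² = 23² = 529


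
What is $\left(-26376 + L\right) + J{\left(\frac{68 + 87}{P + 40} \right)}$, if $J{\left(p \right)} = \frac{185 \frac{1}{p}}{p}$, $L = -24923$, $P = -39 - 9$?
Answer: $- \frac{246489327}{4805} \approx -51299.0$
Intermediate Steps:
$P = -48$ ($P = -39 - 9 = -48$)
$J{\left(p \right)} = \frac{185}{p^{2}}$
$\left(-26376 + L\right) + J{\left(\frac{68 + 87}{P + 40} \right)} = \left(-26376 - 24923\right) + \frac{185}{\frac{1}{\left(-48 + 40\right)^{2}} \left(68 + 87\right)^{2}} = -51299 + \frac{185}{\frac{24025}{64}} = -51299 + 185 \cdot \frac{64}{24025} = -51299 + \frac{2368}{4805} = - \frac{246489327}{4805}$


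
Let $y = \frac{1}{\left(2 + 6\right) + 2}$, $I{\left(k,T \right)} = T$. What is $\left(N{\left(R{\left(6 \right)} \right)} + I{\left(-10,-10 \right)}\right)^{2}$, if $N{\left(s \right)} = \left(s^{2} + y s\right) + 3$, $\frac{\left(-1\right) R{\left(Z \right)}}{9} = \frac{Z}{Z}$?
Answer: $\frac{534361}{100} \approx 5343.6$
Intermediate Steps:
$y = \frac{1}{10}$ ($y = \frac{1}{8 + 2} = \frac{1}{10} \approx 0.1$)
$R{\left(Z \right)} = -9$ ($R{\left(Z \right)} = - 9 \frac{Z}{Z} = \left(-9\right) 1 = -9$)
$N{\left(s \right)} = 3 + s^{2} + \frac{s}{10}$ ($N{\left(s \right)} = \left(s^{2} + \frac{s}{10}\right) + 3 = 3 + s^{2} + \frac{s}{10}$)
$\left(N{\left(R{\left(6 \right)} \right)} + I{\left(-10,-10 \right)}\right)^{2} = \left(\left(3 + \left(-9\right)^{2} + \frac{1}{10} \left(-9\right)\right) - 10\right)^{2} = \left(\left(3 + 81 - \frac{9}{10}\right) - 10\right)^{2} = \left(\frac{831}{10} - 10\right)^{2} = \left(\frac{731}{10}\right)^{2} = \frac{534361}{100}$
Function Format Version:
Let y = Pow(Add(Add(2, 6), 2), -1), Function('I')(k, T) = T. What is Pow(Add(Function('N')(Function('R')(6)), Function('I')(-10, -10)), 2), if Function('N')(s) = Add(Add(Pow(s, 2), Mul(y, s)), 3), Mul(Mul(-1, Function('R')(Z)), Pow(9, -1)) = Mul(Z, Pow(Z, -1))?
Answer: Rational(534361, 100) ≈ 5343.6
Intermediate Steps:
y = Rational(1, 10) (y = Pow(Add(8, 2), -1) = Pow(10, -1) = Rational(1, 10) ≈ 0.10000)
Function('R')(Z) = -9 (Function('R')(Z) = Mul(-9, Mul(Z, Pow(Z, -1))) = Mul(-9, 1) = -9)
Function('N')(s) = Add(3, Pow(s, 2), Mul(Rational(1, 10), s)) (Function('N')(s) = Add(Add(Pow(s, 2), Mul(Rational(1, 10), s)), 3) = Add(3, Pow(s, 2), Mul(Rational(1, 10), s)))
Pow(Add(Function('N')(Function('R')(6)), Function('I')(-10, -10)), 2) = Pow(Add(Add(3, Pow(-9, 2), Mul(Rational(1, 10), -9)), -10), 2) = Pow(Add(Add(3, 81, Rational(-9, 10)), -10), 2) = Pow(Add(Rational(831, 10), -10), 2) = Pow(Rational(731, 10), 2) = Rational(534361, 100)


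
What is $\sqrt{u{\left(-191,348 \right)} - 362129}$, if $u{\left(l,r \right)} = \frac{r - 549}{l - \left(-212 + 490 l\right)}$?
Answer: $\frac{2 i \sqrt{793335860627555}}{93611} \approx 601.77 i$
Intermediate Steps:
$u{\left(l,r \right)} = \frac{-549 + r}{212 - 489 l}$ ($u{\left(l,r \right)} = \frac{-549 + r}{l - \left(-212 + 490 l\right)} = \frac{-549 + r}{212 - 489 l}$)
$\sqrt{u{\left(-191,348 \right)} - 362129} = \sqrt{\frac{549 - 348}{-212 + 489 \left(-191\right)} - 362129} = \sqrt{\frac{549 - 348}{-212 - 93399} - 362129} = \sqrt{\frac{1}{-93611} \cdot 201 - 362129} = \sqrt{\left(- \frac{1}{93611}\right) 201 - 362129} = \sqrt{- \frac{201}{93611} - 362129} = \sqrt{- \frac{33899258020}{93611}} = \frac{2 i \sqrt{793335860627555}}{93611}$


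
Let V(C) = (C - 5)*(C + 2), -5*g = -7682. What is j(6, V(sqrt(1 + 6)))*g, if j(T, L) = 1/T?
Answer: 3841/15 ≈ 256.07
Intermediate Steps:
g = 7682/5 (g = -1/5*(-7682) = 7682/5 ≈ 1536.4)
V(C) = (-5 + C)*(2 + C)
j(6, V(sqrt(1 + 6)))*g = (7682/5)/6 = (1/6)*(7682/5) = 3841/15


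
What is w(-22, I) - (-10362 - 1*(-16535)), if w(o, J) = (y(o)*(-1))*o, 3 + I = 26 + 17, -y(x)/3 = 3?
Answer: -6371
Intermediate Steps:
y(x) = -9 (y(x) = -3*3 = -9)
I = 40 (I = -3 + (26 + 17) = -3 + 43 = 40)
w(o, J) = 9*o (w(o, J) = (-9*(-1))*o = 9*o)
w(-22, I) - (-10362 - 1*(-16535)) = 9*(-22) - (-10362 - 1*(-16535)) = -198 - (-10362 + 16535) = -198 - 1*6173 = -198 - 6173 = -6371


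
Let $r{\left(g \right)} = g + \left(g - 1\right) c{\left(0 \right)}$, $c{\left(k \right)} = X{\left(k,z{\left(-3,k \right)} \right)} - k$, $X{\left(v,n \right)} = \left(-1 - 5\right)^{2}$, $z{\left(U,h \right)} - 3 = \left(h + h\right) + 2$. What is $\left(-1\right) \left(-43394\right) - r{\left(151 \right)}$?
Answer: $37843$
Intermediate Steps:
$z{\left(U,h \right)} = 5 + 2 h$ ($z{\left(U,h \right)} = 3 + \left(\left(h + h\right) + 2\right) = 3 + \left(2 h + 2\right) = 3 + \left(2 + 2 h\right) = 5 + 2 h$)
$X{\left(v,n \right)} = 36$ ($X{\left(v,n \right)} = \left(-6\right)^{2} = 36$)
$c{\left(k \right)} = 36 - k$
$r{\left(g \right)} = -36 + 37 g$ ($r{\left(g \right)} = g + \left(g - 1\right) \left(36 - 0\right) = g + \left(-1 + g\right) \left(36 + 0\right) = g + \left(-1 + g\right) 36 = g + \left(-36 + 36 g\right) = -36 + 37 g$)
$\left(-1\right) \left(-43394\right) - r{\left(151 \right)} = \left(-1\right) \left(-43394\right) - \left(-36 + 37 \cdot 151\right) = 43394 - \left(-36 + 5587\right) = 43394 - 5551 = 37843$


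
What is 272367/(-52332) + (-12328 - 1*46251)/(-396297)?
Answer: -34957556257/6913004868 ≈ -5.0568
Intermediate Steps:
272367/(-52332) + (-12328 - 1*46251)/(-396297) = 272367*(-1/52332) + (-12328 - 46251)*(-1/396297) = -90789/17444 - 58579*(-1/396297) = -90789/17444 + 58579/396297 = -34957556257/6913004868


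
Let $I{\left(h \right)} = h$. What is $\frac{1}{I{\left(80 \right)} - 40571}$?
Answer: $- \frac{1}{40491} \approx -2.4697 \cdot 10^{-5}$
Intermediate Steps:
$\frac{1}{I{\left(80 \right)} - 40571} = \frac{1}{80 - 40571} = \frac{1}{-40491} = - \frac{1}{40491}$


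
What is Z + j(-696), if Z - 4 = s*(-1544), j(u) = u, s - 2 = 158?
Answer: -247732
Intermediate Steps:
s = 160 (s = 2 + 158 = 160)
Z = -247036 (Z = 4 + 160*(-1544) = 4 - 247040 = -247036)
Z + j(-696) = -247036 - 696 = -247732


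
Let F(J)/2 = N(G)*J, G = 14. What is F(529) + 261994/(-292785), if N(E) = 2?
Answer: 619271066/292785 ≈ 2115.1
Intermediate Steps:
F(J) = 4*J (F(J) = 2*(2*J) = 4*J)
F(529) + 261994/(-292785) = 4*529 + 261994/(-292785) = 2116 + 261994*(-1/292785) = 2116 - 261994/292785 = 619271066/292785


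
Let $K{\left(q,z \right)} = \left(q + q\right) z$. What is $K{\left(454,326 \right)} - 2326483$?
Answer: $-2030475$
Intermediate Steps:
$K{\left(q,z \right)} = 2 q z$
$K{\left(454,326 \right)} - 2326483 = 2 \cdot 454 \cdot 326 - 2326483 = 296008 - 2326483 = -2030475$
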